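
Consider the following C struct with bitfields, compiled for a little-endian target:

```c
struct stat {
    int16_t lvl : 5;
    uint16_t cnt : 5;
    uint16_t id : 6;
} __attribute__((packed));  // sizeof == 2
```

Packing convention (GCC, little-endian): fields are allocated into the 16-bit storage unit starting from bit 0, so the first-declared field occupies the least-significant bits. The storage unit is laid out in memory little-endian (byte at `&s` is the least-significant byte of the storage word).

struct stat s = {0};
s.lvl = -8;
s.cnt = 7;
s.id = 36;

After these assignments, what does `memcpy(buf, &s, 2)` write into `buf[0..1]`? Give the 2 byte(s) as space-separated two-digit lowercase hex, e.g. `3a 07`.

lvl (5b) val=-8 bits=0x18 at bit 0: 0x0018
cnt (5b) val=7 bits=0x7 at bit 5: 0x00f8
id (6b) val=36 bits=0x24 at bit 10: 0x90f8
word = 0x90f8 → little-endian bytes:
  [0]=0xf8  [1]=0x90

f8 90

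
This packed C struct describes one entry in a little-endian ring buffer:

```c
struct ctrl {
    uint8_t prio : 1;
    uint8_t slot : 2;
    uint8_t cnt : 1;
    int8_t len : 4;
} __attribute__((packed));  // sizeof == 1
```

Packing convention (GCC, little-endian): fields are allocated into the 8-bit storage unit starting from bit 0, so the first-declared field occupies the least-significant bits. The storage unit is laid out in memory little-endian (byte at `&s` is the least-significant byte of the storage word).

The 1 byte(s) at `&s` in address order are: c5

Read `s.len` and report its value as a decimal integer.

[0]=0xc5 (little-endian) → word 0xc5
prio [0+:1] = (word>>0) & 0x1 = 1
slot [1+:2] = (word>>1) & 0x3 = 2
cnt [3+:1] = (word>>3) & 0x1 = 0
len [4+:4] = (word>>4) & 0xf = 12  ←
len signed 4b, MSB=1: 12 - 16 = -4

-4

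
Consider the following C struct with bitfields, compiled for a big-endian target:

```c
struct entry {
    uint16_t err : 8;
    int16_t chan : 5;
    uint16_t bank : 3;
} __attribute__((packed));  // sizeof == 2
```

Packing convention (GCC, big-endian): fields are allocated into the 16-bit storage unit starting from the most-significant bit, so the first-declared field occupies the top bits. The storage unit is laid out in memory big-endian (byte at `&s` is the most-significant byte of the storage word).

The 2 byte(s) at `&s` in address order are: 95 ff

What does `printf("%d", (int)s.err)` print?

[0]=0x95 [1]=0xff (big-endian) → word 0x95ff
err [8+:8] = (word>>8) & 0xff = 149  ←
chan [3+:5] = (word>>3) & 0x1f = 31
bank [0+:3] = (word>>0) & 0x7 = 7

149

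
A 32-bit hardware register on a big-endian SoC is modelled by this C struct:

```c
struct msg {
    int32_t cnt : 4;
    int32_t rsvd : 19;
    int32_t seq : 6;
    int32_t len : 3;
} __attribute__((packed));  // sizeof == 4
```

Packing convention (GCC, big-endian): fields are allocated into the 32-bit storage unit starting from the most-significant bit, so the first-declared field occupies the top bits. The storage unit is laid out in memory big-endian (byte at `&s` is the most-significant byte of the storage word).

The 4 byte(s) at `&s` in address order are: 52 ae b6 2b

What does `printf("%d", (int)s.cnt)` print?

5

[0]=0x52 [1]=0xae [2]=0xb6 [3]=0x2b (big-endian) → word 0x52aeb62b
cnt [28+:4] = (word>>28) & 0xf = 5  ←
rsvd [9+:19] = (word>>9) & 0x7ffff = 87899
seq [3+:6] = (word>>3) & 0x3f = 5
len [0+:3] = (word>>0) & 0x7 = 3
cnt signed 4b, MSB=0: value = 5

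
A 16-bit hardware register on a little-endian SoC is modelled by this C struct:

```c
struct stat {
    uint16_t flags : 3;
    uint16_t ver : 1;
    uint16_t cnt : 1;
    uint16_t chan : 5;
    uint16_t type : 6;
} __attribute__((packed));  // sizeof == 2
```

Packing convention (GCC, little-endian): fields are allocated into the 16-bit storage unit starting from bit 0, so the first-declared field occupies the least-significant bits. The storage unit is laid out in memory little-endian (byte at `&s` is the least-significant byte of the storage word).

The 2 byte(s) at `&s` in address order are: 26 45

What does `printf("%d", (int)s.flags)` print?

[0]=0x26 [1]=0x45 (little-endian) → word 0x4526
flags [0+:3] = (word>>0) & 0x7 = 6  ←
ver [3+:1] = (word>>3) & 0x1 = 0
cnt [4+:1] = (word>>4) & 0x1 = 0
chan [5+:5] = (word>>5) & 0x1f = 9
type [10+:6] = (word>>10) & 0x3f = 17

6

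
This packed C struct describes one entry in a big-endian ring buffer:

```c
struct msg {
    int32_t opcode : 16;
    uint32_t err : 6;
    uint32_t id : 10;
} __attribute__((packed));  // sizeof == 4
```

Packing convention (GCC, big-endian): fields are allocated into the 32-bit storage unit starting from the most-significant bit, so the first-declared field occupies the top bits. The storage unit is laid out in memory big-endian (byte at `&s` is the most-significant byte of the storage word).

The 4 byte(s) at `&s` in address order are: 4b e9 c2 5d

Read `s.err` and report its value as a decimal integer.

48

[0]=0x4b [1]=0xe9 [2]=0xc2 [3]=0x5d (big-endian) → word 0x4be9c25d
opcode [16+:16] = (word>>16) & 0xffff = 19433
err [10+:6] = (word>>10) & 0x3f = 48  ←
id [0+:10] = (word>>0) & 0x3ff = 605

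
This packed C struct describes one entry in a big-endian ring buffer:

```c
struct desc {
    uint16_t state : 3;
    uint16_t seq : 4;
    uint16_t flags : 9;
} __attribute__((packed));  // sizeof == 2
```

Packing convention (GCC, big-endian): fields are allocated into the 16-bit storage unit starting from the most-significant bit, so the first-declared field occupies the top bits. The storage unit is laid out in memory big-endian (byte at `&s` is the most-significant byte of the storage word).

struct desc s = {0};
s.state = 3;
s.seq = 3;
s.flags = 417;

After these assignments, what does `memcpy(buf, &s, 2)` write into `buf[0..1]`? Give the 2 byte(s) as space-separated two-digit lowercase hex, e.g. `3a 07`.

state (3b) val=3 bits=0x3 at bit 13: 0x6000
seq (4b) val=3 bits=0x3 at bit 9: 0x6600
flags (9b) val=417 bits=0x1a1 at bit 0: 0x67a1
word = 0x67a1 → big-endian bytes:
  [0]=0x67  [1]=0xa1

67 a1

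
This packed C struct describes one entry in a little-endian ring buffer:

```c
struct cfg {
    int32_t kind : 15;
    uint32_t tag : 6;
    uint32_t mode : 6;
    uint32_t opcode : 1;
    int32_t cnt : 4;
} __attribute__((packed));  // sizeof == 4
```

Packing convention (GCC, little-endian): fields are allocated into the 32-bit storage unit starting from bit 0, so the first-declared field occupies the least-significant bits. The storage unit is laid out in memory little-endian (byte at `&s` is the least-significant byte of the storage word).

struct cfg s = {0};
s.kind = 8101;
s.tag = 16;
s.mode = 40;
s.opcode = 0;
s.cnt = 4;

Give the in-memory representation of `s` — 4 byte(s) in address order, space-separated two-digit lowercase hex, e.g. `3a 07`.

kind:15 = 8101 → 0x1fa5 << 0 → word 0x00001fa5
tag:6 = 16 → 0x10 << 15 → word 0x00081fa5
mode:6 = 40 → 0x28 << 21 → word 0x05081fa5
opcode:1 = 0 → 0x0 << 27 → word 0x05081fa5
cnt:4 = 4 → 0x4 << 28 → word 0x45081fa5
word = 0x45081fa5 → little-endian bytes:
  [0]=0xa5  [1]=0x1f  [2]=0x08  [3]=0x45

a5 1f 08 45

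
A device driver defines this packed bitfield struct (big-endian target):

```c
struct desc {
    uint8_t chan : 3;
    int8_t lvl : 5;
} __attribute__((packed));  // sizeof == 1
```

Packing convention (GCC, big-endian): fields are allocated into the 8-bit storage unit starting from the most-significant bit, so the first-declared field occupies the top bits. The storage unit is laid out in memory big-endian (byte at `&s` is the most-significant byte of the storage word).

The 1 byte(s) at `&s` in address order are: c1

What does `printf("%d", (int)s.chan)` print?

[0]=0xc1 (big-endian) → word 0xc1
chan:3 @ bit 5 → (0xc1>>5)&0x7 = 0x6  ←
lvl:5 @ bit 0 → (0xc1>>0)&0x1f = 0x1

6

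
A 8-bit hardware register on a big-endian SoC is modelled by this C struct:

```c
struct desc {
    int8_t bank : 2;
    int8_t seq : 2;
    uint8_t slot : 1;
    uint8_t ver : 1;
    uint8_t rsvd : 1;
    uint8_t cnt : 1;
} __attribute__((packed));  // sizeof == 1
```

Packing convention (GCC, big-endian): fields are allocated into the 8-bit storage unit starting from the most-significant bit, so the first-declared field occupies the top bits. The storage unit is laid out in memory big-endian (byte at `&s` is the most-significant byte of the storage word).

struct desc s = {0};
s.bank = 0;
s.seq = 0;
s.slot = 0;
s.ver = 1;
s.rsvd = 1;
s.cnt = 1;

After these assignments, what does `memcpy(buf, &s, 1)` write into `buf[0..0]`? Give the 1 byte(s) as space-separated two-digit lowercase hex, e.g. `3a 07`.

[6+:2] bank=0 & 0x3 = 0x0; word=0x00
[4+:2] seq=0 & 0x3 = 0x0; word=0x00
[3+:1] slot=0 & 0x1 = 0x0; word=0x00
[2+:1] ver=1 & 0x1 = 0x1; word=0x04
[1+:1] rsvd=1 & 0x1 = 0x1; word=0x06
[0+:1] cnt=1 & 0x1 = 0x1; word=0x07
word = 0x07 → big-endian bytes:
  [0]=0x07

07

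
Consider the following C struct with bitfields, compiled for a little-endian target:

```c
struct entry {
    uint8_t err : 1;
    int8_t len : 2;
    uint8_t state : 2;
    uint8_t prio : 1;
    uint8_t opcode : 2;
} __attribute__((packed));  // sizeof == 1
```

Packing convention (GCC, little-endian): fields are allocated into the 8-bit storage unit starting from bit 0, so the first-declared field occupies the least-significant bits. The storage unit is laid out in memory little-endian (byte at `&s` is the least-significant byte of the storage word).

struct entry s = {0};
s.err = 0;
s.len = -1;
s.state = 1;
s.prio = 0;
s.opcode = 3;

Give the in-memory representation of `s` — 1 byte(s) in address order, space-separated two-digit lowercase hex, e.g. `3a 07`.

[0+:1] err=0 & 0x1 = 0x0; word=0x00
[1+:2] len=-1 & 0x3 = 0x3; word=0x06
[3+:2] state=1 & 0x3 = 0x1; word=0x0e
[5+:1] prio=0 & 0x1 = 0x0; word=0x0e
[6+:2] opcode=3 & 0x3 = 0x3; word=0xce
word = 0xce → little-endian bytes:
  [0]=0xce

ce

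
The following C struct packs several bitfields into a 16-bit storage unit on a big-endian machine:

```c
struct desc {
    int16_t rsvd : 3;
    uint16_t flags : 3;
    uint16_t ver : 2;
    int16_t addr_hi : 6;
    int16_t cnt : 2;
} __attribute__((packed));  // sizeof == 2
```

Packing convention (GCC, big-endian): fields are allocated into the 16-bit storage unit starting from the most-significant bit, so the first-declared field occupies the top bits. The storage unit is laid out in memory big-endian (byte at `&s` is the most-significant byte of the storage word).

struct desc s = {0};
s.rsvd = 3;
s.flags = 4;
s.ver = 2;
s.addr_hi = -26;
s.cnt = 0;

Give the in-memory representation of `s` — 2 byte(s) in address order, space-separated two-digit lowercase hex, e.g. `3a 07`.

[13+:3] rsvd=3 & 0x7 = 0x3; word=0x6000
[10+:3] flags=4 & 0x7 = 0x4; word=0x7000
[8+:2] ver=2 & 0x3 = 0x2; word=0x7200
[2+:6] addr_hi=-26 & 0x3f = 0x26; word=0x7298
[0+:2] cnt=0 & 0x3 = 0x0; word=0x7298
word = 0x7298 → big-endian bytes:
  [0]=0x72  [1]=0x98

72 98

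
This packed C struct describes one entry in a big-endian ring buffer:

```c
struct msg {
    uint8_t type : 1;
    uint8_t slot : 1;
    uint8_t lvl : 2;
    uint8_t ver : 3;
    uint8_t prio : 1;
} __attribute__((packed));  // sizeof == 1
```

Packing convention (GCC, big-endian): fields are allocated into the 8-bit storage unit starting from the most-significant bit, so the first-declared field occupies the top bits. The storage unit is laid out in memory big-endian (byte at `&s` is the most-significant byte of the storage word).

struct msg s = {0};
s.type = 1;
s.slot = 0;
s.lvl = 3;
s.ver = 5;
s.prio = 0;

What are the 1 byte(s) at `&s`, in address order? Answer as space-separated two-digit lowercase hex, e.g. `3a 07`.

ba

type (1b) val=1 bits=0x1 at bit 7: 0x80
slot (1b) val=0 bits=0x0 at bit 6: 0x80
lvl (2b) val=3 bits=0x3 at bit 4: 0xb0
ver (3b) val=5 bits=0x5 at bit 1: 0xba
prio (1b) val=0 bits=0x0 at bit 0: 0xba
word = 0xba → big-endian bytes:
  [0]=0xba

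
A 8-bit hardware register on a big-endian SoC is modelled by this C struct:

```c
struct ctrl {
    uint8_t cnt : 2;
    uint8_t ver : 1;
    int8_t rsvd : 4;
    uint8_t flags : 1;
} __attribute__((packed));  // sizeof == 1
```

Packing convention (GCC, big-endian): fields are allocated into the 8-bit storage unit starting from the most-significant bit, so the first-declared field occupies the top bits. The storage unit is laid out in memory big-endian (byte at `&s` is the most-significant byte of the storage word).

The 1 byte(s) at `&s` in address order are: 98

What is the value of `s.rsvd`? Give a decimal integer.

[0]=0x98 (big-endian) → word 0x98
cnt:2 @ bit 6 → (0x98>>6)&0x3 = 0x2
ver:1 @ bit 5 → (0x98>>5)&0x1 = 0x0
rsvd:4 @ bit 1 → (0x98>>1)&0xf = 0xc  ←
flags:1 @ bit 0 → (0x98>>0)&0x1 = 0x0
rsvd signed 4b, MSB=1: 12 - 16 = -4

-4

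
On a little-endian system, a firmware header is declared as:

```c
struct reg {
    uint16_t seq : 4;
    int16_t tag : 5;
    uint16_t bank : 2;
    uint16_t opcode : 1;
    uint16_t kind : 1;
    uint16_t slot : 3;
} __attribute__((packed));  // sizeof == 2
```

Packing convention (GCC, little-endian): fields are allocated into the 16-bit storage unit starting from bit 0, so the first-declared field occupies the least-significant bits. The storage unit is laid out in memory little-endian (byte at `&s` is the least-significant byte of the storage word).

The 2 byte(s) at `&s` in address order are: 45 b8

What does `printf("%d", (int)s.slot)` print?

5

[0]=0x45 [1]=0xb8 (little-endian) → word 0xb845
seq:4 @ bit 0 → (0xb845>>0)&0xf = 0x5
tag:5 @ bit 4 → (0xb845>>4)&0x1f = 0x4
bank:2 @ bit 9 → (0xb845>>9)&0x3 = 0x0
opcode:1 @ bit 11 → (0xb845>>11)&0x1 = 0x1
kind:1 @ bit 12 → (0xb845>>12)&0x1 = 0x1
slot:3 @ bit 13 → (0xb845>>13)&0x7 = 0x5  ←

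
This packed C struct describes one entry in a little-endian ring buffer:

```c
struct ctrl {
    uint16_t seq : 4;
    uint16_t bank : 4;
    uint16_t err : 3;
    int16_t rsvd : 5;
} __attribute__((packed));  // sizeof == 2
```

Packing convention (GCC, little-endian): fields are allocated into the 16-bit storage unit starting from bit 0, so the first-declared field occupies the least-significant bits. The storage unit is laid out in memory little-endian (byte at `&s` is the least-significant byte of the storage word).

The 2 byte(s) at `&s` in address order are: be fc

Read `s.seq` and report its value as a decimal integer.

14

[0]=0xbe [1]=0xfc (little-endian) → word 0xfcbe
seq [0+:4] = (word>>0) & 0xf = 14  ←
bank [4+:4] = (word>>4) & 0xf = 11
err [8+:3] = (word>>8) & 0x7 = 4
rsvd [11+:5] = (word>>11) & 0x1f = 31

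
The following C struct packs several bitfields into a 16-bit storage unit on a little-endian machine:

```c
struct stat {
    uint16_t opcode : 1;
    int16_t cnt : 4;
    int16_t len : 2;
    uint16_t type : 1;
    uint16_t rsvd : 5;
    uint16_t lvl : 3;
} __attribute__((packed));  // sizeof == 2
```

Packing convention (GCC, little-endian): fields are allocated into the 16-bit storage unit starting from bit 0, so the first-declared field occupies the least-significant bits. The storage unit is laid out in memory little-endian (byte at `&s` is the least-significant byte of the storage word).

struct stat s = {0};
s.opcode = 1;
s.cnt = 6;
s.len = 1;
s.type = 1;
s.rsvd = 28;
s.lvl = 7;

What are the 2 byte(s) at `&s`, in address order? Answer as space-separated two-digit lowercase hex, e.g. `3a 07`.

ad fc

[0+:1] opcode=1 & 0x1 = 0x1; word=0x0001
[1+:4] cnt=6 & 0xf = 0x6; word=0x000d
[5+:2] len=1 & 0x3 = 0x1; word=0x002d
[7+:1] type=1 & 0x1 = 0x1; word=0x00ad
[8+:5] rsvd=28 & 0x1f = 0x1c; word=0x1cad
[13+:3] lvl=7 & 0x7 = 0x7; word=0xfcad
word = 0xfcad → little-endian bytes:
  [0]=0xad  [1]=0xfc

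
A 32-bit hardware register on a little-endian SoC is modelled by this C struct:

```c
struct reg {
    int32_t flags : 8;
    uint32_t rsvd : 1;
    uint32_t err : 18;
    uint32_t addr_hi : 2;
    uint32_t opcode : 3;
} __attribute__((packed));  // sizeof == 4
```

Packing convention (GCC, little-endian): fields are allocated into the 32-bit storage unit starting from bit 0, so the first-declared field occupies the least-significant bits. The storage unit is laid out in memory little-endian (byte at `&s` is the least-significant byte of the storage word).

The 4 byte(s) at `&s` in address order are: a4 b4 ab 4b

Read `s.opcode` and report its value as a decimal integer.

[0]=0xa4 [1]=0xb4 [2]=0xab [3]=0x4b (little-endian) → word 0x4babb4a4
flags:8 @ bit 0 → (0x4babb4a4>>0)&0xff = 0xa4
rsvd:1 @ bit 8 → (0x4babb4a4>>8)&0x1 = 0x0
err:18 @ bit 9 → (0x4babb4a4>>9)&0x3ffff = 0x1d5da
addr_hi:2 @ bit 27 → (0x4babb4a4>>27)&0x3 = 0x1
opcode:3 @ bit 29 → (0x4babb4a4>>29)&0x7 = 0x2  ←

2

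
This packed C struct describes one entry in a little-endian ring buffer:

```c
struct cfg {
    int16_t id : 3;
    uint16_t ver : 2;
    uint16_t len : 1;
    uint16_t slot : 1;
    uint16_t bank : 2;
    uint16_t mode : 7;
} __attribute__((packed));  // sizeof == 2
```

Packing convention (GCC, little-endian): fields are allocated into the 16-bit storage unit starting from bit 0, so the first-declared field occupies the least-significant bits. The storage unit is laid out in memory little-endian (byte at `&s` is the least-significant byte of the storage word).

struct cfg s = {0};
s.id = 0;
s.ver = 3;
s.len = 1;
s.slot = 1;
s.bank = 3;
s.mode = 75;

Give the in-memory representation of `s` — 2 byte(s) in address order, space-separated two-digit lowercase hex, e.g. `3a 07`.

[0+:3] id=0 & 0x7 = 0x0; word=0x0000
[3+:2] ver=3 & 0x3 = 0x3; word=0x0018
[5+:1] len=1 & 0x1 = 0x1; word=0x0038
[6+:1] slot=1 & 0x1 = 0x1; word=0x0078
[7+:2] bank=3 & 0x3 = 0x3; word=0x01f8
[9+:7] mode=75 & 0x7f = 0x4b; word=0x97f8
word = 0x97f8 → little-endian bytes:
  [0]=0xf8  [1]=0x97

f8 97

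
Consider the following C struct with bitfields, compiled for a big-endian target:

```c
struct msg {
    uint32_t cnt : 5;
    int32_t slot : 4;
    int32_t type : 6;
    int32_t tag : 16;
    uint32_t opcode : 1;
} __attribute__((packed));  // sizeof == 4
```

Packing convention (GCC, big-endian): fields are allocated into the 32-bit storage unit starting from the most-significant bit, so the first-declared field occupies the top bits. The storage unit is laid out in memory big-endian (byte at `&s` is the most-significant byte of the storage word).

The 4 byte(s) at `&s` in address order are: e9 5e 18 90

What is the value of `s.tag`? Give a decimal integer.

[0]=0xe9 [1]=0x5e [2]=0x18 [3]=0x90 (big-endian) → word 0xe95e1890
cnt:5 @ bit 27 → (0xe95e1890>>27)&0x1f = 0x1d
slot:4 @ bit 23 → (0xe95e1890>>23)&0xf = 0x2
type:6 @ bit 17 → (0xe95e1890>>17)&0x3f = 0x2f
tag:16 @ bit 1 → (0xe95e1890>>1)&0xffff = 0xc48  ←
opcode:1 @ bit 0 → (0xe95e1890>>0)&0x1 = 0x0
tag signed 16b, MSB=0: value = 3144

3144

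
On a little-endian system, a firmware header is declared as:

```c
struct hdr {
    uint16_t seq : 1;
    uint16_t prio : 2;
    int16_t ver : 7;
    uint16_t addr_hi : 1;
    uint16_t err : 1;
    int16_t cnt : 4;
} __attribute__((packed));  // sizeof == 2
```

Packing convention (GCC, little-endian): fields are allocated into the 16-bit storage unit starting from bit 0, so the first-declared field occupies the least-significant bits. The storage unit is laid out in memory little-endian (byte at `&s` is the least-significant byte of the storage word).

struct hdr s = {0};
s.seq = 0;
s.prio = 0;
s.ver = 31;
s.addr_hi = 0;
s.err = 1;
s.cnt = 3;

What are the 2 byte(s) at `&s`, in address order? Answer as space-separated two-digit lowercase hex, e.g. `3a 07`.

seq (1b) val=0 bits=0x0 at bit 0: 0x0000
prio (2b) val=0 bits=0x0 at bit 1: 0x0000
ver (7b) val=31 bits=0x1f at bit 3: 0x00f8
addr_hi (1b) val=0 bits=0x0 at bit 10: 0x00f8
err (1b) val=1 bits=0x1 at bit 11: 0x08f8
cnt (4b) val=3 bits=0x3 at bit 12: 0x38f8
word = 0x38f8 → little-endian bytes:
  [0]=0xf8  [1]=0x38

f8 38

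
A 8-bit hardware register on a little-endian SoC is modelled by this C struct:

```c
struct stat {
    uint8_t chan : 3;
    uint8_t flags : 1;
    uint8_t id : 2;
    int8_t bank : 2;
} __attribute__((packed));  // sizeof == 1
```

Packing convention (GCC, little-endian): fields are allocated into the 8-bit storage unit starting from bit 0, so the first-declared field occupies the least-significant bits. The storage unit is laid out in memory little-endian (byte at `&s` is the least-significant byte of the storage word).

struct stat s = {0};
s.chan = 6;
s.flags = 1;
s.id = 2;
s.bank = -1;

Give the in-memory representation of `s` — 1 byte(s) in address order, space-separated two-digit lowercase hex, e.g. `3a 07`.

ee

chan:3 = 6 → 0x6 << 0 → word 0x06
flags:1 = 1 → 0x1 << 3 → word 0x0e
id:2 = 2 → 0x2 << 4 → word 0x2e
bank:2 = -1 → 0x3 << 6 → word 0xee
word = 0xee → little-endian bytes:
  [0]=0xee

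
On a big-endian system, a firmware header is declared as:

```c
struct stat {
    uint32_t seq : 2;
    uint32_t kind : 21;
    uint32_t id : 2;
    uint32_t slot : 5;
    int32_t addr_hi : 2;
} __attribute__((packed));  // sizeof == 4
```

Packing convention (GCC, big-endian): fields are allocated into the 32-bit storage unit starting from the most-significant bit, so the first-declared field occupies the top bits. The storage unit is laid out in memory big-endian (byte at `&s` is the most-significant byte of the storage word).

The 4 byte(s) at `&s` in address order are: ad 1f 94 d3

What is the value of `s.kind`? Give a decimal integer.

1478602

[0]=0xad [1]=0x1f [2]=0x94 [3]=0xd3 (big-endian) → word 0xad1f94d3
seq [30+:2] = (word>>30) & 0x3 = 2
kind [9+:21] = (word>>9) & 0x1fffff = 1478602  ←
id [7+:2] = (word>>7) & 0x3 = 1
slot [2+:5] = (word>>2) & 0x1f = 20
addr_hi [0+:2] = (word>>0) & 0x3 = 3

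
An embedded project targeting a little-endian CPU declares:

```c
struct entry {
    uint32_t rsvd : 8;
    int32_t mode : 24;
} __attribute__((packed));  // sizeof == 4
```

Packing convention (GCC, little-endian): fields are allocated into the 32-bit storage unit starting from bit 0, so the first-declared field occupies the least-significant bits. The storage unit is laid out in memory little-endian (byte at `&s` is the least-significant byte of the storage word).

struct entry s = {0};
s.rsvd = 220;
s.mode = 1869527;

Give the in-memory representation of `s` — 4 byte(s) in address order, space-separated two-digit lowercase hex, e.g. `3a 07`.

dc d7 86 1c

rsvd (8b) val=220 bits=0xdc at bit 0: 0x000000dc
mode (24b) val=1869527 bits=0x1c86d7 at bit 8: 0x1c86d7dc
word = 0x1c86d7dc → little-endian bytes:
  [0]=0xdc  [1]=0xd7  [2]=0x86  [3]=0x1c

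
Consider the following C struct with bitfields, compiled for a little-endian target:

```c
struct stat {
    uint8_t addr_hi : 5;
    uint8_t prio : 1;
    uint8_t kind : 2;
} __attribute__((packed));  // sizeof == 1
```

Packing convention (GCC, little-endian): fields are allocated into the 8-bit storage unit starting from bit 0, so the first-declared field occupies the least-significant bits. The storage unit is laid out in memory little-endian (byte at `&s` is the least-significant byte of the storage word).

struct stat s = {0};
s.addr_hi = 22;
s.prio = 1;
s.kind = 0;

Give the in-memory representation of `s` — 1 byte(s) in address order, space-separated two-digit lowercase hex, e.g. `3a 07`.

36

addr_hi:5 = 22 → 0x16 << 0 → word 0x16
prio:1 = 1 → 0x1 << 5 → word 0x36
kind:2 = 0 → 0x0 << 6 → word 0x36
word = 0x36 → little-endian bytes:
  [0]=0x36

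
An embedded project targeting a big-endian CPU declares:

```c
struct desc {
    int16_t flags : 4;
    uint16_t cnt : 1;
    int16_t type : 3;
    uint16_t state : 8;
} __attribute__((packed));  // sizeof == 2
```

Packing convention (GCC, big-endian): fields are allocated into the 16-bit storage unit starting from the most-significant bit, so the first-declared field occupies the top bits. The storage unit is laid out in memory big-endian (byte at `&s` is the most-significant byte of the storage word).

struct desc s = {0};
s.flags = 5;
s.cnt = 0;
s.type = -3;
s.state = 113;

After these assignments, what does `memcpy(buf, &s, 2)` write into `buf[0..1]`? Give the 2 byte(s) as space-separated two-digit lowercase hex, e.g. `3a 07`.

flags:4 = 5 → 0x5 << 12 → word 0x5000
cnt:1 = 0 → 0x0 << 11 → word 0x5000
type:3 = -3 → 0x5 << 8 → word 0x5500
state:8 = 113 → 0x71 << 0 → word 0x5571
word = 0x5571 → big-endian bytes:
  [0]=0x55  [1]=0x71

55 71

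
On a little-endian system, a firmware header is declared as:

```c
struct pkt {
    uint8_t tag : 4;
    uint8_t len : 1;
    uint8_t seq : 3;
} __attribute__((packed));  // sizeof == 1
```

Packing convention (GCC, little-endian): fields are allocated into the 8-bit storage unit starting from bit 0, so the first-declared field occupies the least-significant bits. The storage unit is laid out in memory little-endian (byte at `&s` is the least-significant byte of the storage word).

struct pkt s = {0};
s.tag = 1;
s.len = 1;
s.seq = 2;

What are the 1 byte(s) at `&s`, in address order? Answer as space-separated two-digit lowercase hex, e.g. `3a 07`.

51

tag (4b) val=1 bits=0x1 at bit 0: 0x01
len (1b) val=1 bits=0x1 at bit 4: 0x11
seq (3b) val=2 bits=0x2 at bit 5: 0x51
word = 0x51 → little-endian bytes:
  [0]=0x51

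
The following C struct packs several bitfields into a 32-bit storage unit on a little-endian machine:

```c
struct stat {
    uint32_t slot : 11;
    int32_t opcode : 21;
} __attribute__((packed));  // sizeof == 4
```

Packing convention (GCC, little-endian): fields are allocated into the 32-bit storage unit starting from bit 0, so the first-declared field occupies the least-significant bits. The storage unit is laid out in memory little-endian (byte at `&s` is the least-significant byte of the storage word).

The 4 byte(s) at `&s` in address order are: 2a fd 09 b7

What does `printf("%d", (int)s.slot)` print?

1322

[0]=0x2a [1]=0xfd [2]=0x09 [3]=0xb7 (little-endian) → word 0xb709fd2a
slot:11 @ bit 0 → (0xb709fd2a>>0)&0x7ff = 0x52a  ←
opcode:21 @ bit 11 → (0xb709fd2a>>11)&0x1fffff = 0x16e13f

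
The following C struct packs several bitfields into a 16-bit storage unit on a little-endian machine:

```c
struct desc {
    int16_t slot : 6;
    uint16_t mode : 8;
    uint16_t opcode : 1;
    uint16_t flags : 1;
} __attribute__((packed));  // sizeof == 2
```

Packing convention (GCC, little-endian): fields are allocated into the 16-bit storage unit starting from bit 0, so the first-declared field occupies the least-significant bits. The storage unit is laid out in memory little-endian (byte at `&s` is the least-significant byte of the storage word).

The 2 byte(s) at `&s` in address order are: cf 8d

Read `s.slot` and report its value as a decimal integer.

[0]=0xcf [1]=0x8d (little-endian) → word 0x8dcf
slot:6 @ bit 0 → (0x8dcf>>0)&0x3f = 0xf  ←
mode:8 @ bit 6 → (0x8dcf>>6)&0xff = 0x37
opcode:1 @ bit 14 → (0x8dcf>>14)&0x1 = 0x0
flags:1 @ bit 15 → (0x8dcf>>15)&0x1 = 0x1
slot signed 6b, MSB=0: value = 15

15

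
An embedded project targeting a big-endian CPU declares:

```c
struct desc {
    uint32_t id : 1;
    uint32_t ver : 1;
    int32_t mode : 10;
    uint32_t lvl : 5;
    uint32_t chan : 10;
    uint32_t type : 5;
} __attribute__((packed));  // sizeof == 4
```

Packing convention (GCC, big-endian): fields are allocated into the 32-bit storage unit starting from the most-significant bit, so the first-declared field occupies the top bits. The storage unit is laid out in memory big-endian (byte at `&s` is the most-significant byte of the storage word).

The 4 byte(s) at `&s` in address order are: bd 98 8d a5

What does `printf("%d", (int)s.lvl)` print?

17

[0]=0xbd [1]=0x98 [2]=0x8d [3]=0xa5 (big-endian) → word 0xbd988da5
id [31+:1] = (word>>31) & 0x1 = 1
ver [30+:1] = (word>>30) & 0x1 = 0
mode [20+:10] = (word>>20) & 0x3ff = 985
lvl [15+:5] = (word>>15) & 0x1f = 17  ←
chan [5+:10] = (word>>5) & 0x3ff = 109
type [0+:5] = (word>>0) & 0x1f = 5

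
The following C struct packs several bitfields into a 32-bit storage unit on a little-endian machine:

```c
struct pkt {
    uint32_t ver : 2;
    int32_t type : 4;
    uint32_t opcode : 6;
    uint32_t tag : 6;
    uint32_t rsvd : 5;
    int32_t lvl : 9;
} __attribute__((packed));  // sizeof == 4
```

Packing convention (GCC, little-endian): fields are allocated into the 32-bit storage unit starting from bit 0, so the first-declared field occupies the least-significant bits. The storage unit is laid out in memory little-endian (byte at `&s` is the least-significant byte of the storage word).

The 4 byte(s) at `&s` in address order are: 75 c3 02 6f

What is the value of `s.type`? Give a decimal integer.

[0]=0x75 [1]=0xc3 [2]=0x02 [3]=0x6f (little-endian) → word 0x6f02c375
ver [0+:2] = (word>>0) & 0x3 = 1
type [2+:4] = (word>>2) & 0xf = 13  ←
opcode [6+:6] = (word>>6) & 0x3f = 13
tag [12+:6] = (word>>12) & 0x3f = 44
rsvd [18+:5] = (word>>18) & 0x1f = 0
lvl [23+:9] = (word>>23) & 0x1ff = 222
type signed 4b, MSB=1: 13 - 16 = -3

-3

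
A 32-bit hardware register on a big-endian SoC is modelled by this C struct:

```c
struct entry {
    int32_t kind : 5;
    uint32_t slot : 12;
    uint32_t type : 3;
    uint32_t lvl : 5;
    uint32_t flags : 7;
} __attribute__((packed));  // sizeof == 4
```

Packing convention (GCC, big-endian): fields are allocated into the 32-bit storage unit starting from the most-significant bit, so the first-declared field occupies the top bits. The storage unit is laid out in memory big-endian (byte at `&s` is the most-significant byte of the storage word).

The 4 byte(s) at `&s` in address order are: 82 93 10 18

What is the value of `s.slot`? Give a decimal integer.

[0]=0x82 [1]=0x93 [2]=0x10 [3]=0x18 (big-endian) → word 0x82931018
kind [27+:5] = (word>>27) & 0x1f = 16
slot [15+:12] = (word>>15) & 0xfff = 1318  ←
type [12+:3] = (word>>12) & 0x7 = 1
lvl [7+:5] = (word>>7) & 0x1f = 0
flags [0+:7] = (word>>0) & 0x7f = 24

1318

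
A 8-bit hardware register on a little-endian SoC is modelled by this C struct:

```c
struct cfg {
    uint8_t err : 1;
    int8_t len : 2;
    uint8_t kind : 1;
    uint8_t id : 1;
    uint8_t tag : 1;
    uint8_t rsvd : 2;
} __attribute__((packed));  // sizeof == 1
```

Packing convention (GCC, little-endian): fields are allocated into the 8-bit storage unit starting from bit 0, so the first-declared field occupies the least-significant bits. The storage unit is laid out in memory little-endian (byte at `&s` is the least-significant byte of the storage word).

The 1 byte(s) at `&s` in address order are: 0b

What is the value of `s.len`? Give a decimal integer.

1

[0]=0x0b (little-endian) → word 0x0b
err [0+:1] = (word>>0) & 0x1 = 1
len [1+:2] = (word>>1) & 0x3 = 1  ←
kind [3+:1] = (word>>3) & 0x1 = 1
id [4+:1] = (word>>4) & 0x1 = 0
tag [5+:1] = (word>>5) & 0x1 = 0
rsvd [6+:2] = (word>>6) & 0x3 = 0
len signed 2b, MSB=0: value = 1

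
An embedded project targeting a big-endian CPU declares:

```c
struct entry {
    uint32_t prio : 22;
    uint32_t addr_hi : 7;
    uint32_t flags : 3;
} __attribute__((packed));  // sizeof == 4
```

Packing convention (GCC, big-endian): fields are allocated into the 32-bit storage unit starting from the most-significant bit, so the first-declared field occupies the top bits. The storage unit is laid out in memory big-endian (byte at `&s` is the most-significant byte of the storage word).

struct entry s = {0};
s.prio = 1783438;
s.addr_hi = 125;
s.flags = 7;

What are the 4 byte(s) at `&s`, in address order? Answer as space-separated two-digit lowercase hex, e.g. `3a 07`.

prio (22b) val=1783438 bits=0x1b368e at bit 10: 0x6cda3800
addr_hi (7b) val=125 bits=0x7d at bit 3: 0x6cda3be8
flags (3b) val=7 bits=0x7 at bit 0: 0x6cda3bef
word = 0x6cda3bef → big-endian bytes:
  [0]=0x6c  [1]=0xda  [2]=0x3b  [3]=0xef

6c da 3b ef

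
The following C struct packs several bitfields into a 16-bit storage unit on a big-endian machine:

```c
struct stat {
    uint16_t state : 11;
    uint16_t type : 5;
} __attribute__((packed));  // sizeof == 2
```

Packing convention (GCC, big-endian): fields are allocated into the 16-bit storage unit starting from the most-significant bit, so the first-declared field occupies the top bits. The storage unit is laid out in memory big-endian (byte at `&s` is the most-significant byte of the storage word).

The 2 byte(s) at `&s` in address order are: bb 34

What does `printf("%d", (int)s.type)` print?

[0]=0xbb [1]=0x34 (big-endian) → word 0xbb34
state [5+:11] = (word>>5) & 0x7ff = 1497
type [0+:5] = (word>>0) & 0x1f = 20  ←

20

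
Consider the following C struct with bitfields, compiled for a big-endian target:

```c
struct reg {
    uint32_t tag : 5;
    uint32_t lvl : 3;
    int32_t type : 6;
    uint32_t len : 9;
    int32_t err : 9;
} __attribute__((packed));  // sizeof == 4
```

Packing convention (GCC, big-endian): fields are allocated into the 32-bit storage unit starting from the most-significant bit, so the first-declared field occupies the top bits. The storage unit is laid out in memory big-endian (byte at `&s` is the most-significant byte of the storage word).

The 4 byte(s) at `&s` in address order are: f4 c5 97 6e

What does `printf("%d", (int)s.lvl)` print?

4

[0]=0xf4 [1]=0xc5 [2]=0x97 [3]=0x6e (big-endian) → word 0xf4c5976e
tag [27+:5] = (word>>27) & 0x1f = 30
lvl [24+:3] = (word>>24) & 0x7 = 4  ←
type [18+:6] = (word>>18) & 0x3f = 49
len [9+:9] = (word>>9) & 0x1ff = 203
err [0+:9] = (word>>0) & 0x1ff = 366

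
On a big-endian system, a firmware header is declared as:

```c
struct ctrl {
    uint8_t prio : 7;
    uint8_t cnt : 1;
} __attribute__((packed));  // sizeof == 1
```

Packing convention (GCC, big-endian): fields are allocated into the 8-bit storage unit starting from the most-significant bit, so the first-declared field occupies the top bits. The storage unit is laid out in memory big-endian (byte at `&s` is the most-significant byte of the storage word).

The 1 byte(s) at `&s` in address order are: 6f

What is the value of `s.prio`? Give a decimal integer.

55

[0]=0x6f (big-endian) → word 0x6f
prio:7 @ bit 1 → (0x6f>>1)&0x7f = 0x37  ←
cnt:1 @ bit 0 → (0x6f>>0)&0x1 = 0x1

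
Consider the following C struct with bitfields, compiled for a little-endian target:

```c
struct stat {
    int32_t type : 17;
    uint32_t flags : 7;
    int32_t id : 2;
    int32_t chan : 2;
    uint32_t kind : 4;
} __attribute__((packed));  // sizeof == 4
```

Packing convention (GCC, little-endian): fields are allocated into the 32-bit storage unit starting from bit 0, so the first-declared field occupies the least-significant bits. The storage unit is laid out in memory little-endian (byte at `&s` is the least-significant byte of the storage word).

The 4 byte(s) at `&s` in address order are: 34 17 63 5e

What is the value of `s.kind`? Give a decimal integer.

[0]=0x34 [1]=0x17 [2]=0x63 [3]=0x5e (little-endian) → word 0x5e631734
type:17 @ bit 0 → (0x5e631734>>0)&0x1ffff = 0x11734
flags:7 @ bit 17 → (0x5e631734>>17)&0x7f = 0x31
id:2 @ bit 24 → (0x5e631734>>24)&0x3 = 0x2
chan:2 @ bit 26 → (0x5e631734>>26)&0x3 = 0x3
kind:4 @ bit 28 → (0x5e631734>>28)&0xf = 0x5  ←

5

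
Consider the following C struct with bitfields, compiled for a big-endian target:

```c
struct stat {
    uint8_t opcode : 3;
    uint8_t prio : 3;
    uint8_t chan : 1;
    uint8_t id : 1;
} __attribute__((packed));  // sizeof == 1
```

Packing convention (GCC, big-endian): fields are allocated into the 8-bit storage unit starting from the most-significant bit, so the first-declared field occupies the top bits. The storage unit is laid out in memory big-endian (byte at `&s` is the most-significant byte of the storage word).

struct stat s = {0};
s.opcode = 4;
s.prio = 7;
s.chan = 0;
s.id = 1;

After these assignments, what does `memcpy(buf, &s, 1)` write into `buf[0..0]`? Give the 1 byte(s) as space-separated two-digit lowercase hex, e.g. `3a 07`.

[5+:3] opcode=4 & 0x7 = 0x4; word=0x80
[2+:3] prio=7 & 0x7 = 0x7; word=0x9c
[1+:1] chan=0 & 0x1 = 0x0; word=0x9c
[0+:1] id=1 & 0x1 = 0x1; word=0x9d
word = 0x9d → big-endian bytes:
  [0]=0x9d

9d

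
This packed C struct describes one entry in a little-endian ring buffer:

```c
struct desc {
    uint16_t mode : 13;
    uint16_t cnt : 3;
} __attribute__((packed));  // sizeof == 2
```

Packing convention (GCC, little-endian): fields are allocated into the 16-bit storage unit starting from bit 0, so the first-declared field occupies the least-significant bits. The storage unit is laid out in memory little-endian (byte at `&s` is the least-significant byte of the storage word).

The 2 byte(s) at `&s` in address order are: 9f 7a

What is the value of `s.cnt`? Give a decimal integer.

3

[0]=0x9f [1]=0x7a (little-endian) → word 0x7a9f
mode:13 @ bit 0 → (0x7a9f>>0)&0x1fff = 0x1a9f
cnt:3 @ bit 13 → (0x7a9f>>13)&0x7 = 0x3  ←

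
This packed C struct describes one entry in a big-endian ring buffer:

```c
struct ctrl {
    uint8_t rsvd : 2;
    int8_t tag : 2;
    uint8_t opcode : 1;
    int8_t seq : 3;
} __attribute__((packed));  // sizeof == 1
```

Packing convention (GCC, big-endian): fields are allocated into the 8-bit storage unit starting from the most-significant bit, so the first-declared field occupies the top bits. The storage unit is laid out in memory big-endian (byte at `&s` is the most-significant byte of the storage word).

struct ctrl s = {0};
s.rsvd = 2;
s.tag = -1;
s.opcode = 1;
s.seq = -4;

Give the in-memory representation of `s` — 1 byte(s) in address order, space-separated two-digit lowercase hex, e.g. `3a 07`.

bc

rsvd:2 = 2 → 0x2 << 6 → word 0x80
tag:2 = -1 → 0x3 << 4 → word 0xb0
opcode:1 = 1 → 0x1 << 3 → word 0xb8
seq:3 = -4 → 0x4 << 0 → word 0xbc
word = 0xbc → big-endian bytes:
  [0]=0xbc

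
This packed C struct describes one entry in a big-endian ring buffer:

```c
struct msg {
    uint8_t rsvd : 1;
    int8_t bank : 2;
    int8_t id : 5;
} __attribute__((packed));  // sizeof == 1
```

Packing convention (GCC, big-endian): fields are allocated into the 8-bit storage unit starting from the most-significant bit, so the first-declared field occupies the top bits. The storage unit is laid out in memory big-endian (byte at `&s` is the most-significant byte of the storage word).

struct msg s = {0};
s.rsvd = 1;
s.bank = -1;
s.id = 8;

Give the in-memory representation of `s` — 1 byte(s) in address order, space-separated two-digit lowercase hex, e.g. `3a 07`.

e8

[7+:1] rsvd=1 & 0x1 = 0x1; word=0x80
[5+:2] bank=-1 & 0x3 = 0x3; word=0xe0
[0+:5] id=8 & 0x1f = 0x8; word=0xe8
word = 0xe8 → big-endian bytes:
  [0]=0xe8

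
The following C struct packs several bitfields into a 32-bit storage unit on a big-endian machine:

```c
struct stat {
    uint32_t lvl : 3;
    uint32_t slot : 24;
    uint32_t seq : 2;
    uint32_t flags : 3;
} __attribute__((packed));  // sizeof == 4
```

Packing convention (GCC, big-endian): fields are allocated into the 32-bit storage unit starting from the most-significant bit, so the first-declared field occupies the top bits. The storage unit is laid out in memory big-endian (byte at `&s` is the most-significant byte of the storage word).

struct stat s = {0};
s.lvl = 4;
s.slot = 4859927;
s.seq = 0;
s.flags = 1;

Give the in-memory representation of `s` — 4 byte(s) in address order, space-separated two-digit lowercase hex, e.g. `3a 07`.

89 45 02 e1

[29+:3] lvl=4 & 0x7 = 0x4; word=0x80000000
[5+:24] slot=4859927 & 0xffffff = 0x4a2817; word=0x894502e0
[3+:2] seq=0 & 0x3 = 0x0; word=0x894502e0
[0+:3] flags=1 & 0x7 = 0x1; word=0x894502e1
word = 0x894502e1 → big-endian bytes:
  [0]=0x89  [1]=0x45  [2]=0x02  [3]=0xe1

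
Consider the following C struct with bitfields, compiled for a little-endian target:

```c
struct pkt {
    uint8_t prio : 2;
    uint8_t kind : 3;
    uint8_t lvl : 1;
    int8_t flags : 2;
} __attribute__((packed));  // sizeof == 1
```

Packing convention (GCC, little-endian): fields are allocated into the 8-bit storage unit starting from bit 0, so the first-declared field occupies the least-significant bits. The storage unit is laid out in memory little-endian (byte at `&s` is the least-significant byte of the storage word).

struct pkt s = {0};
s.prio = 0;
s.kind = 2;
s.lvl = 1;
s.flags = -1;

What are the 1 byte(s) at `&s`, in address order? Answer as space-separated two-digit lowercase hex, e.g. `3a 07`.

e8

prio:2 = 0 → 0x0 << 0 → word 0x00
kind:3 = 2 → 0x2 << 2 → word 0x08
lvl:1 = 1 → 0x1 << 5 → word 0x28
flags:2 = -1 → 0x3 << 6 → word 0xe8
word = 0xe8 → little-endian bytes:
  [0]=0xe8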